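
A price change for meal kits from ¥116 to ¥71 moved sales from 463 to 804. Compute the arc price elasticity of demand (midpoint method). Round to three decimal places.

-1.118

ΔQ = 804 − 463 = 341; ΔP = 71 − 116 = -45.
Midpoints: P̄ = 93.50, Q̄ = 633.5.
ε = (ΔQ/ΔP)(P̄/Q̄) = (341/-45)(93.50/633.5).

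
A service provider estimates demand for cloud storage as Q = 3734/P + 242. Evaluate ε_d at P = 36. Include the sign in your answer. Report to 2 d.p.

At P = 36, Q = 345.722.
dQ/dP = −3734/P² = -2.881.
ε = (dQ/dP)(P/Q) = (-2.881)(36/345.722).
|ε| < 1, so demand is inelastic at this price.

-0.30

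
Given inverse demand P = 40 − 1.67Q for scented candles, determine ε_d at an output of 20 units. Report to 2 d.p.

-0.20

At Q = 20, P = 40 − 1.67(20) = 6.60.
dP/dQ = −1.67, so dQ/dP = 1/(−1.67) = -0.599.
ε = (dQ/dP)(P/Q) = (-0.599)(6.60/20).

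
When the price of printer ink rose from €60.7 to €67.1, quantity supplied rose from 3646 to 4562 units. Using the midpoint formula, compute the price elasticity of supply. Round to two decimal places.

ΔQ = 4562 − 3646 = 916; ΔP = 67.1 − 60.7 = 6.4.
Midpoints: P̄ = 63.90, Q̄ = 4104.0.
ε_s = (ΔQ/ΔP)(P̄/Q̄) = (916/6.4)(63.90/4104.0).

2.23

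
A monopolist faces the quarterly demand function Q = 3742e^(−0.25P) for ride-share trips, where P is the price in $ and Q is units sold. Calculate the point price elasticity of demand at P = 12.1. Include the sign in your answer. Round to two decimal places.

At P = 12.1, Q = 181.703.
dQ/dP = −0.25·3742e^(−0.25P) = −0.25Q = -45.426.
ε = (dQ/dP)(P/Q) = (-45.426)(12.1/181.703).
|ε| > 1, so demand is elastic at this price.

-3.03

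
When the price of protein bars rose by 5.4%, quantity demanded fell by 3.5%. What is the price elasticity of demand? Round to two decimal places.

ε = %ΔQ / %ΔP = (-3.5)/(5.4) = -0.648.

-0.65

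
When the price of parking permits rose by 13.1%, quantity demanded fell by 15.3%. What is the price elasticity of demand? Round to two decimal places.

ε = %ΔQ / %ΔP = (-15.3)/(13.1) = -1.168.

-1.17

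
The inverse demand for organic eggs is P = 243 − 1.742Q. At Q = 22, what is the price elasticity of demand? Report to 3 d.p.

At Q = 22, P = 243 − 1.742(22) = 204.68.
dP/dQ = −1.742, so dQ/dP = 1/(−1.742) = -0.574.
ε = (dQ/dP)(P/Q) = (-0.574)(204.68/22).

-5.341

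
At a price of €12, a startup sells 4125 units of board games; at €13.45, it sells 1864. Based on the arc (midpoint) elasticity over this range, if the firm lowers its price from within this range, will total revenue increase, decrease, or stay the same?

increase

Arc ε = (-2261/1.45)(12.72/2994.5) ≈ -6.626.
|ε| = 6.63 > 1, so demand is elastic. A price cut therefore raises total revenue.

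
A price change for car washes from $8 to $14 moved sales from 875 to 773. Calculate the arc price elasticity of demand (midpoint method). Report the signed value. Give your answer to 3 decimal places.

ΔQ = 773 − 875 = -102; ΔP = 14 − 8 = 6.
Midpoints: P̄ = 11.00, Q̄ = 824.0.
ε = (ΔQ/ΔP)(P̄/Q̄) = (-102/6)(11.00/824.0).

-0.227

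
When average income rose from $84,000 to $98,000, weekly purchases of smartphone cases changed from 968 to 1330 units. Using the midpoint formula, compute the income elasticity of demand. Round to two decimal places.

ΔQ = 362, ΔI = 14000. Midpoints: Ī = 91,000, Q̄ = 1149.0.
ε_I = (ΔQ/ΔI)(Ī/Q̄) = (362/14000)(91000/1149.0).

2.05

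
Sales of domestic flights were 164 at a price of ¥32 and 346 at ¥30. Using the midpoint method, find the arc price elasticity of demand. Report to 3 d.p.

ΔQ = 346 − 164 = 182; ΔP = 30 − 32 = -2.
Midpoints: P̄ = 31.00, Q̄ = 255.0.
ε = (ΔQ/ΔP)(P̄/Q̄) = (182/-2)(31.00/255.0).

-11.063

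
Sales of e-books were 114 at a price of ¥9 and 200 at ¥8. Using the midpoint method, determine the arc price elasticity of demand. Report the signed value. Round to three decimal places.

-4.656

ΔQ = 200 − 114 = 86; ΔP = 8 − 9 = -1.
Midpoints: P̄ = 8.50, Q̄ = 157.0.
ε = (ΔQ/ΔP)(P̄/Q̄) = (86/-1)(8.50/157.0).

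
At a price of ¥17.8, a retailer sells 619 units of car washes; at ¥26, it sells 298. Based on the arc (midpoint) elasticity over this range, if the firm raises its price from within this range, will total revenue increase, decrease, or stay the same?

decrease

Arc ε = (-321/8.2)(21.90/458.5) ≈ -1.870.
|ε| = 1.87 > 1, so demand is elastic. A price rise therefore reduces total revenue.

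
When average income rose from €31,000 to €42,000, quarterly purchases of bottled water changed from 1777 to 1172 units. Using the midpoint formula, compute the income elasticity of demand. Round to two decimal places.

ΔQ = -605, ΔI = 11000. Midpoints: Ī = 36,500, Q̄ = 1474.5.
ε_I = (ΔQ/ΔI)(Ī/Q̄) = (-605/11000)(36500/1474.5).
ε_I < 0, so the good is inferior.

-1.36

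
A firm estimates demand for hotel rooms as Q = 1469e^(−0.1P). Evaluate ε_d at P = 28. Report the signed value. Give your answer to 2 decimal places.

At P = 28, Q = 89.330.
dQ/dP = −0.1·1469e^(−0.1P) = −0.1Q = -8.933.
ε = (dQ/dP)(P/Q) = (-8.933)(28/89.330).

-2.80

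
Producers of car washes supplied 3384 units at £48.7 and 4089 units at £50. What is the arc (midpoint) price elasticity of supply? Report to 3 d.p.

7.163

ΔQ = 4089 − 3384 = 705; ΔP = 50 − 48.7 = 1.3.
Midpoints: P̄ = 49.35, Q̄ = 3736.5.
ε_s = (ΔQ/ΔP)(P̄/Q̄) = (705/1.3)(49.35/3736.5).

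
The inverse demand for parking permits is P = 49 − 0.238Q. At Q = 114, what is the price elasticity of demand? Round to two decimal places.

At Q = 114, P = 49 − 0.238(114) = 21.87.
dP/dQ = −0.238, so dQ/dP = 1/(−0.238) = -4.202.
ε = (dQ/dP)(P/Q) = (-4.202)(21.87/114).

-0.81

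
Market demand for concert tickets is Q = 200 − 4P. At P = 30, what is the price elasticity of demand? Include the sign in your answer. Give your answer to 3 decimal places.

-1.500

At P = 30, Q = 80.
dQ/dP = −4.
ε = (dQ/dP)(P/Q) = (-4)(30/80).
|ε| > 1, so demand is elastic at this price.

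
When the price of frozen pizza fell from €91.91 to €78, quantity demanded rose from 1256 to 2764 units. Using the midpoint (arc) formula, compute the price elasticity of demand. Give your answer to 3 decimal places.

-4.582

ΔQ = 2764 − 1256 = 1508; ΔP = 78 − 91.91 = -13.91.
Midpoints: P̄ = 84.95, Q̄ = 2010.0.
ε = (ΔQ/ΔP)(P̄/Q̄) = (1508/-13.91)(84.95/2010.0).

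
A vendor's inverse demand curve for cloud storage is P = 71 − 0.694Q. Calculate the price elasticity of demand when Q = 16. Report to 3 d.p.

At Q = 16, P = 71 − 0.694(16) = 59.90.
dP/dQ = −0.694, so dQ/dP = 1/(−0.694) = -1.441.
ε = (dQ/dP)(P/Q) = (-1.441)(59.90/16).

-5.394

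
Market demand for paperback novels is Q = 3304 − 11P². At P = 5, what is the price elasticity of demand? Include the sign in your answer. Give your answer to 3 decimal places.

-0.182

At P = 5, Q = 3029.
dQ/dP = −22P = -110.
ε = (dQ/dP)(P/Q) = (-110)(5/3029).
|ε| < 1, so demand is inelastic at this price.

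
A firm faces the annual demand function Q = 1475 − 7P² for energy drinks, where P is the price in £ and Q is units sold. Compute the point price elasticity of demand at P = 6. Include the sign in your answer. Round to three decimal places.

-0.412

At P = 6, Q = 1223.
dQ/dP = −14P = -84.
ε = (dQ/dP)(P/Q) = (-84)(6/1223).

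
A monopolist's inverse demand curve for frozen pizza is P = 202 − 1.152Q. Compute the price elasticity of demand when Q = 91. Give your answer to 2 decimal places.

At Q = 91, P = 202 − 1.152(91) = 97.17.
dP/dQ = −1.152, so dQ/dP = 1/(−1.152) = -0.868.
ε = (dQ/dP)(P/Q) = (-0.868)(97.17/91).

-0.93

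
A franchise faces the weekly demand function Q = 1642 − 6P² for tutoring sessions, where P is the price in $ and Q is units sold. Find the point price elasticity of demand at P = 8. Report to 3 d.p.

-0.610

At P = 8, Q = 1258.
dQ/dP = −12P = -96.
ε = (dQ/dP)(P/Q) = (-96)(8/1258).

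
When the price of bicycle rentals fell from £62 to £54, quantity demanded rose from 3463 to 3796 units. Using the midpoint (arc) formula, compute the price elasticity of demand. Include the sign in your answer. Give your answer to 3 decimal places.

-0.665

ΔQ = 3796 − 3463 = 333; ΔP = 54 − 62 = -8.
Midpoints: P̄ = 58.00, Q̄ = 3629.5.
ε = (ΔQ/ΔP)(P̄/Q̄) = (333/-8)(58.00/3629.5).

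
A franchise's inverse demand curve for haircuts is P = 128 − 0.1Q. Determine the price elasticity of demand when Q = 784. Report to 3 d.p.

At Q = 784, P = 128 − 0.1(784) = 49.60.
dP/dQ = −0.1, so dQ/dP = 1/(−0.1) = -10.000.
ε = (dQ/dP)(P/Q) = (-10.000)(49.60/784).

-0.633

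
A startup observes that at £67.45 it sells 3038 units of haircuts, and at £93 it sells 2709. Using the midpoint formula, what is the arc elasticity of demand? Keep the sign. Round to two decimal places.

-0.36

ΔQ = 2709 − 3038 = -329; ΔP = 93 − 67.45 = 25.55.
Midpoints: P̄ = 80.22, Q̄ = 2873.5.
ε = (ΔQ/ΔP)(P̄/Q̄) = (-329/25.55)(80.22/2873.5).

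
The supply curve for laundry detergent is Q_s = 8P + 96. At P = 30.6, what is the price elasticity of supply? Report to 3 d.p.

0.718

At P = 30.6, Q_s = 340.80.
dQ_s/dP = 8.
ε_s = (dQ_s/dP)(P/Q_s) = (8)(30.6/340.80).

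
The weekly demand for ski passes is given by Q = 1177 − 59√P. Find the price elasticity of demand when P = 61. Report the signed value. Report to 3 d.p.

-0.322

At P = 61, Q = 716.195.
dQ/dP = −59/(2√P) = -3.777.
ε = (dQ/dP)(P/Q) = (-3.777)(61/716.195).
|ε| < 1, so demand is inelastic at this price.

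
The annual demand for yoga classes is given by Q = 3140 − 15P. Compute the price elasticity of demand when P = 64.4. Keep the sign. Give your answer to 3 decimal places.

-0.444

At P = 64.4, Q = 2174.
dQ/dP = −15.
ε = (dQ/dP)(P/Q) = (-15)(64.4/2174).
|ε| < 1, so demand is inelastic at this price.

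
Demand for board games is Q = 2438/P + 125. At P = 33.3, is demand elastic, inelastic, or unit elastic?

inelastic

Q = 198.213, dQ/dP = -2.199.
ε = (dQ/dP)(P/Q) ≈ -0.369.
|ε| = 0.37 < 1.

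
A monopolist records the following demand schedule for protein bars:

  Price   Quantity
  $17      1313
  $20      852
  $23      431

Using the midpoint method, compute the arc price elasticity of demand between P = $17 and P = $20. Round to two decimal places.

At P = 17, Q = 1313; at P = 20, Q = 852.
ΔQ = -461, ΔP = 3. Midpoints: P̄ = 18.50, Q̄ = 1082.5.
ε = (ΔQ/ΔP)(P̄/Q̄) = (-461/3)(18.50/1082.5).

-2.63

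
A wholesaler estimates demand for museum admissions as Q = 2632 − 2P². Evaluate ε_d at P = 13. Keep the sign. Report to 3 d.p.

At P = 13, Q = 2294.
dQ/dP = −4P = -52.
ε = (dQ/dP)(P/Q) = (-52)(13/2294).

-0.295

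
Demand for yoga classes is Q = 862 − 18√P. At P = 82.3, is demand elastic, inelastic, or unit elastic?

inelastic

Q = 698.705, dQ/dP = -0.992.
ε = (dQ/dP)(P/Q) ≈ -0.117.
|ε| = 0.12 < 1.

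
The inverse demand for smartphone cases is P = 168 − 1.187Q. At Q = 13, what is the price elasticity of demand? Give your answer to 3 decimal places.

-9.887

At Q = 13, P = 168 − 1.187(13) = 152.57.
dP/dQ = −1.187, so dQ/dP = 1/(−1.187) = -0.842.
ε = (dQ/dP)(P/Q) = (-0.842)(152.57/13).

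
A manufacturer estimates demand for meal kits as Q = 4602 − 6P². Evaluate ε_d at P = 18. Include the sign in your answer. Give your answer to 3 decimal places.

-1.463

At P = 18, Q = 2658.
dQ/dP = −12P = -216.
ε = (dQ/dP)(P/Q) = (-216)(18/2658).
|ε| > 1, so demand is elastic at this price.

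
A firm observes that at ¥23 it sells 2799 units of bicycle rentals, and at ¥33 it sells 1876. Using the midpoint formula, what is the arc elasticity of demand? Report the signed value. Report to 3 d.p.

ΔQ = 1876 − 2799 = -923; ΔP = 33 − 23 = 10.
Midpoints: P̄ = 28.00, Q̄ = 2337.5.
ε = (ΔQ/ΔP)(P̄/Q̄) = (-923/10)(28.00/2337.5).

-1.106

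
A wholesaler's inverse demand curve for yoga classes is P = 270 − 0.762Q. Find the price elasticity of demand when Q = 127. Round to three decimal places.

-1.790

At Q = 127, P = 270 − 0.762(127) = 173.23.
dP/dQ = −0.762, so dQ/dP = 1/(−0.762) = -1.312.
ε = (dQ/dP)(P/Q) = (-1.312)(173.23/127).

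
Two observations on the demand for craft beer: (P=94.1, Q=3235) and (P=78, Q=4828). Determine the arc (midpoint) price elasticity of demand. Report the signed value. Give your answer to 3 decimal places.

-2.112

ΔQ = 4828 − 3235 = 1593; ΔP = 78 − 94.1 = -16.1.
Midpoints: P̄ = 86.05, Q̄ = 4031.5.
ε = (ΔQ/ΔP)(P̄/Q̄) = (1593/-16.1)(86.05/4031.5).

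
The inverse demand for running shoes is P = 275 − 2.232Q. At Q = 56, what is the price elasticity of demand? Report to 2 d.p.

At Q = 56, P = 275 − 2.232(56) = 150.01.
dP/dQ = −2.232, so dQ/dP = 1/(−2.232) = -0.448.
ε = (dQ/dP)(P/Q) = (-0.448)(150.01/56).

-1.20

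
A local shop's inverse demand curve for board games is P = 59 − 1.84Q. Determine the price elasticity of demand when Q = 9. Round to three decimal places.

At Q = 9, P = 59 − 1.84(9) = 42.44.
dP/dQ = −1.84, so dQ/dP = 1/(−1.84) = -0.543.
ε = (dQ/dP)(P/Q) = (-0.543)(42.44/9).

-2.563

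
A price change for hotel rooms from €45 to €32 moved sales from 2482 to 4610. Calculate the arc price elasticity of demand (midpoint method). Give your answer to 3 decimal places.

ΔQ = 4610 − 2482 = 2128; ΔP = 32 − 45 = -13.
Midpoints: P̄ = 38.50, Q̄ = 3546.0.
ε = (ΔQ/ΔP)(P̄/Q̄) = (2128/-13)(38.50/3546.0).

-1.777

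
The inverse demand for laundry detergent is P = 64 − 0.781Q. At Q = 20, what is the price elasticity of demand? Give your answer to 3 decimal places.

-3.097

At Q = 20, P = 64 − 0.781(20) = 48.38.
dP/dQ = −0.781, so dQ/dP = 1/(−0.781) = -1.280.
ε = (dQ/dP)(P/Q) = (-1.280)(48.38/20).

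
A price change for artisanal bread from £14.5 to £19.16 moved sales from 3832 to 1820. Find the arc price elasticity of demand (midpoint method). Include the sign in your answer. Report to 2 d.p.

ΔQ = 1820 − 3832 = -2012; ΔP = 19.16 − 14.5 = 4.66.
Midpoints: P̄ = 16.83, Q̄ = 2826.0.
ε = (ΔQ/ΔP)(P̄/Q̄) = (-2012/4.66)(16.83/2826.0).

-2.57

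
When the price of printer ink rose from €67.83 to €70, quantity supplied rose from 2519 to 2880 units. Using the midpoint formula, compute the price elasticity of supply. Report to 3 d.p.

4.247

ΔQ = 2880 − 2519 = 361; ΔP = 70 − 67.83 = 2.17.
Midpoints: P̄ = 68.91, Q̄ = 2699.5.
ε_s = (ΔQ/ΔP)(P̄/Q̄) = (361/2.17)(68.91/2699.5).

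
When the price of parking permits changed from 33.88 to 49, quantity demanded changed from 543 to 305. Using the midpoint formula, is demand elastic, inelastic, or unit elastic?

Arc ε ≈ -1.538.
|ε| = 1.54 > 1.

elastic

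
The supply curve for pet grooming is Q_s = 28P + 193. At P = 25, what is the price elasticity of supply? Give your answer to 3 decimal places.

0.784

At P = 25, Q_s = 893.
dQ_s/dP = 28.
ε_s = (dQ_s/dP)(P/Q_s) = (28)(25/893).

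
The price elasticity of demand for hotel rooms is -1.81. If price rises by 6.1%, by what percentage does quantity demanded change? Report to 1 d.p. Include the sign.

-11.0%

%ΔQ ≈ ε × %ΔP = (-1.81)(6.1%) = -11.04%.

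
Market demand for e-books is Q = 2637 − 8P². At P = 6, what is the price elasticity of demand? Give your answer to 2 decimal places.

-0.25

At P = 6, Q = 2349.
dQ/dP = −16P = -96.
ε = (dQ/dP)(P/Q) = (-96)(6/2349).
|ε| < 1, so demand is inelastic at this price.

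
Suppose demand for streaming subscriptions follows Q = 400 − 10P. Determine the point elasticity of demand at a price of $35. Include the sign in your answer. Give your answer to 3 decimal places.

At P = 35, Q = 50.
dQ/dP = −10.
ε = (dQ/dP)(P/Q) = (-10)(35/50).

-7.000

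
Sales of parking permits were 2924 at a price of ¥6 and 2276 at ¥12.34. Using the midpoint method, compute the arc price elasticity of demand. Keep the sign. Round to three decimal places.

-0.360

ΔQ = 2276 − 2924 = -648; ΔP = 12.34 − 6 = 6.34.
Midpoints: P̄ = 9.17, Q̄ = 2600.0.
ε = (ΔQ/ΔP)(P̄/Q̄) = (-648/6.34)(9.17/2600.0).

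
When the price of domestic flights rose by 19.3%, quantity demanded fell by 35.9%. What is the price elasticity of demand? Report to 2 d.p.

-1.86

ε = %ΔQ / %ΔP = (-35.9)/(19.3) = -1.860.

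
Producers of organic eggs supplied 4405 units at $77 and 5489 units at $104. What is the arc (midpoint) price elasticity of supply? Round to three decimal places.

0.734

ΔQ = 5489 − 4405 = 1084; ΔP = 104 − 77 = 27.
Midpoints: P̄ = 90.50, Q̄ = 4947.0.
ε_s = (ΔQ/ΔP)(P̄/Q̄) = (1084/27)(90.50/4947.0).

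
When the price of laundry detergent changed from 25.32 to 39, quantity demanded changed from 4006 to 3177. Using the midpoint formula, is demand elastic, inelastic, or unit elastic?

inelastic

Arc ε ≈ -0.543.
|ε| = 0.54 < 1.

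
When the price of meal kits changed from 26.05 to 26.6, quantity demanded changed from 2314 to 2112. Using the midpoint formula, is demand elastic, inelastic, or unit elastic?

Arc ε ≈ -4.369.
|ε| = 4.37 > 1.

elastic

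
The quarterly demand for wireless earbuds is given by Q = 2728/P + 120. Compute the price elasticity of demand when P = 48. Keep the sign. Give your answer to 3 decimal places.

-0.321

At P = 48, Q = 176.833.
dQ/dP = −2728/P² = -1.184.
ε = (dQ/dP)(P/Q) = (-1.184)(48/176.833).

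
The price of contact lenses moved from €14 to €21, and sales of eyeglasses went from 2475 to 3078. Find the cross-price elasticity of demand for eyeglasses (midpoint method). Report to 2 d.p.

ΔQ_x = 3078 − 2475 = 603; ΔP_y = 21 − 14 = 7.
Midpoints: P̄_y = 17.50, Q̄_x = 2776.5.
ε_xy = (ΔQ_x/ΔP_y)(P̄_y/Q̄_x) = (603/7)(17.50/2776.5).

0.54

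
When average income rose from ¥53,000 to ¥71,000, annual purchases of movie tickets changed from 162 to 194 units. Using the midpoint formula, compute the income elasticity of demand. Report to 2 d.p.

ΔQ = 32, ΔI = 18000. Midpoints: Ī = 62,000, Q̄ = 178.0.
ε_I = (ΔQ/ΔI)(Ī/Q̄) = (32/18000)(62000/178.0).
ε_I > 0, so the good is normal.

0.62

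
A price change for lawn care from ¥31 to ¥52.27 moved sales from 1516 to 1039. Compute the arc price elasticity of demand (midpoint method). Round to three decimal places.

ΔQ = 1039 − 1516 = -477; ΔP = 52.27 − 31 = 21.27.
Midpoints: P̄ = 41.64, Q̄ = 1277.5.
ε = (ΔQ/ΔP)(P̄/Q̄) = (-477/21.27)(41.64/1277.5).

-0.731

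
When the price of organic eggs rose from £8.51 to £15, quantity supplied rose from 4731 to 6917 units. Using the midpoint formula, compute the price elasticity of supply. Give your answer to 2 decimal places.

0.68

ΔQ = 6917 − 4731 = 2186; ΔP = 15 − 8.51 = 6.49.
Midpoints: P̄ = 11.75, Q̄ = 5824.0.
ε_s = (ΔQ/ΔP)(P̄/Q̄) = (2186/6.49)(11.75/5824.0).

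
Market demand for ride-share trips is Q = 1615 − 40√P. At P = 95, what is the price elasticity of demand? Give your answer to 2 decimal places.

At P = 95, Q = 1225.128.
dQ/dP = −40/(2√P) = -2.052.
ε = (dQ/dP)(P/Q) = (-2.052)(95/1225.128).
|ε| < 1, so demand is inelastic at this price.

-0.16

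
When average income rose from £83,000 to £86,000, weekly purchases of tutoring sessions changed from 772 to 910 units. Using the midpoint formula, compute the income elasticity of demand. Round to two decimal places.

4.62

ΔQ = 138, ΔI = 3000. Midpoints: Ī = 84,500, Q̄ = 841.0.
ε_I = (ΔQ/ΔI)(Ī/Q̄) = (138/3000)(84500/841.0).
ε_I > 0, so the good is normal.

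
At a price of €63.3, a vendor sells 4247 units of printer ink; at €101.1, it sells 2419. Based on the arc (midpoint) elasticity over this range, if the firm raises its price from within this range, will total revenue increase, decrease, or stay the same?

Arc ε = (-1828/37.8)(82.20/3333.0) ≈ -1.193.
|ε| = 1.19 > 1, so demand is elastic. A price rise therefore reduces total revenue.

decrease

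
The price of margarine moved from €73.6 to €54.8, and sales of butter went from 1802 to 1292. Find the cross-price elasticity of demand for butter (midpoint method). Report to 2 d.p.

ΔQ_x = 1292 − 1802 = -510; ΔP_y = 54.8 − 73.6 = -18.8.
Midpoints: P̄_y = 64.20, Q̄_x = 1547.0.
ε_xy = (ΔQ_x/ΔP_y)(P̄_y/Q̄_x) = (-510/-18.8)(64.20/1547.0).
ε_xy > 0, so the goods are substitutes.

1.13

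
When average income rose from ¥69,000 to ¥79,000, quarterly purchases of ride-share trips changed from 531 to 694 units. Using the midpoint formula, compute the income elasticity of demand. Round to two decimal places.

1.97

ΔQ = 163, ΔI = 10000. Midpoints: Ī = 74,000, Q̄ = 612.5.
ε_I = (ΔQ/ΔI)(Ī/Q̄) = (163/10000)(74000/612.5).
ε_I > 0, so the good is normal.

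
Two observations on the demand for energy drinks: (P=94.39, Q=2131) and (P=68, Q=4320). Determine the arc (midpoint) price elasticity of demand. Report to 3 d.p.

ΔQ = 4320 − 2131 = 2189; ΔP = 68 − 94.39 = -26.39.
Midpoints: P̄ = 81.19, Q̄ = 3225.5.
ε = (ΔQ/ΔP)(P̄/Q̄) = (2189/-26.39)(81.19/3225.5).

-2.088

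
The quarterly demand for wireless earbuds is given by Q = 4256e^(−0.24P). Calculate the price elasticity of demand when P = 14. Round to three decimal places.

At P = 14, Q = 147.833.
dQ/dP = −0.24·4256e^(−0.24P) = −0.24Q = -35.480.
ε = (dQ/dP)(P/Q) = (-35.480)(14/147.833).

-3.360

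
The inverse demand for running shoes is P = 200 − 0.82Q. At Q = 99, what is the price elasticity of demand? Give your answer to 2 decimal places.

-1.46

At Q = 99, P = 200 − 0.82(99) = 118.82.
dP/dQ = −0.82, so dQ/dP = 1/(−0.82) = -1.220.
ε = (dQ/dP)(P/Q) = (-1.220)(118.82/99).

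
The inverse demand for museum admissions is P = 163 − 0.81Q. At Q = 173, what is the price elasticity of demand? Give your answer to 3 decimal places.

At Q = 173, P = 163 − 0.81(173) = 22.87.
dP/dQ = −0.81, so dQ/dP = 1/(−0.81) = -1.235.
ε = (dQ/dP)(P/Q) = (-1.235)(22.87/173).

-0.163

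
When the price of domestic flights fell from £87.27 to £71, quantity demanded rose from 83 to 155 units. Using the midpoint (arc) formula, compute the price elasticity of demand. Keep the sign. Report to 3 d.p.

ΔQ = 155 − 83 = 72; ΔP = 71 − 87.27 = -16.27.
Midpoints: P̄ = 79.13, Q̄ = 119.0.
ε = (ΔQ/ΔP)(P̄/Q̄) = (72/-16.27)(79.13/119.0).

-2.943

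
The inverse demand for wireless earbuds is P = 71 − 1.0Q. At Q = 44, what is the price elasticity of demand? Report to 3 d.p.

At Q = 44, P = 71 − 1.0(44) = 27.00.
dP/dQ = −1.0, so dQ/dP = 1/(−1.0) = -1.000.
ε = (dQ/dP)(P/Q) = (-1.000)(27.00/44).

-0.614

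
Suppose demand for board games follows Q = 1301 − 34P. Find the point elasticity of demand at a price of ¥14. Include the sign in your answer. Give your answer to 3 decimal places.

-0.577

At P = 14, Q = 825.
dQ/dP = −34.
ε = (dQ/dP)(P/Q) = (-34)(14/825).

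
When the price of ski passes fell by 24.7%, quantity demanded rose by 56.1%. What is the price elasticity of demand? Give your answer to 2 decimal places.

-2.27

ε = %ΔQ / %ΔP = (56.1)/(-24.7) = -2.271.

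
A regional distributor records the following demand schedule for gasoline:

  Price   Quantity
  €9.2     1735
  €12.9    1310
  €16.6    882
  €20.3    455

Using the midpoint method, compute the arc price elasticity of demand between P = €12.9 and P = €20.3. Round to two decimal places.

At P = 12.9, Q = 1310; at P = 20.3, Q = 455.
ΔQ = -855, ΔP = 7.4. Midpoints: P̄ = 16.60, Q̄ = 882.5.
ε = (ΔQ/ΔP)(P̄/Q̄) = (-855/7.4)(16.60/882.5).

-2.17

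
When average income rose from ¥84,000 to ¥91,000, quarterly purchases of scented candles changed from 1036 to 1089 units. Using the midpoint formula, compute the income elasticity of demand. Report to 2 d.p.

0.62

ΔQ = 53, ΔI = 7000. Midpoints: Ī = 87,500, Q̄ = 1062.5.
ε_I = (ΔQ/ΔI)(Ī/Q̄) = (53/7000)(87500/1062.5).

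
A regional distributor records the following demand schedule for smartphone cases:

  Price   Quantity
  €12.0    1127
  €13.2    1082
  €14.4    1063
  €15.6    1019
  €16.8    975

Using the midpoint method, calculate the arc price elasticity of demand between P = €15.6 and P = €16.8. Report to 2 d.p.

-0.60

At P = 15.6, Q = 1019; at P = 16.8, Q = 975.
ΔQ = -44, ΔP = 1.2. Midpoints: P̄ = 16.20, Q̄ = 997.0.
ε = (ΔQ/ΔP)(P̄/Q̄) = (-44/1.2)(16.20/997.0).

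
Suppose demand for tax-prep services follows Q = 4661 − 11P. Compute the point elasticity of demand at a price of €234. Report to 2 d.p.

At P = 234, Q = 2087.
dQ/dP = −11.
ε = (dQ/dP)(P/Q) = (-11)(234/2087).

-1.23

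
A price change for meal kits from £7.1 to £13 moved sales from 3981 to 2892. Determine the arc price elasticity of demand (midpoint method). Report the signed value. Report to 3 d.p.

ΔQ = 2892 − 3981 = -1089; ΔP = 13 − 7.1 = 5.9.
Midpoints: P̄ = 10.05, Q̄ = 3436.5.
ε = (ΔQ/ΔP)(P̄/Q̄) = (-1089/5.9)(10.05/3436.5).

-0.540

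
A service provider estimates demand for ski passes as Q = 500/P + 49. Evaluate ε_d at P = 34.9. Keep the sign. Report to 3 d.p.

At P = 34.9, Q = 63.327.
dQ/dP = −500/P² = -0.411.
ε = (dQ/dP)(P/Q) = (-0.411)(34.9/63.327).
|ε| < 1, so demand is inelastic at this price.

-0.226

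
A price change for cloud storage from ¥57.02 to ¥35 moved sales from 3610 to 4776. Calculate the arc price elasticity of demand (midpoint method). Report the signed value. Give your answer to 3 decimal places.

-0.581

ΔQ = 4776 − 3610 = 1166; ΔP = 35 − 57.02 = -22.02.
Midpoints: P̄ = 46.01, Q̄ = 4193.0.
ε = (ΔQ/ΔP)(P̄/Q̄) = (1166/-22.02)(46.01/4193.0).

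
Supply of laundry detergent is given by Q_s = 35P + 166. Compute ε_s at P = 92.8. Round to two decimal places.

At P = 92.8, Q_s = 3414.
dQ_s/dP = 35.
ε_s = (dQ_s/dP)(P/Q_s) = (35)(92.8/3414).

0.95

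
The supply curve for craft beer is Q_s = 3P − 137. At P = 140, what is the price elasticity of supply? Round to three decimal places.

1.484

At P = 140, Q_s = 283.
dQ_s/dP = 3.
ε_s = (dQ_s/dP)(P/Q_s) = (3)(140/283).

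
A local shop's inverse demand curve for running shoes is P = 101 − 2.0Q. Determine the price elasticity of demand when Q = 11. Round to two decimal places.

-3.59

At Q = 11, P = 101 − 2.0(11) = 79.00.
dP/dQ = −2.0, so dQ/dP = 1/(−2.0) = -0.500.
ε = (dQ/dP)(P/Q) = (-0.500)(79.00/11).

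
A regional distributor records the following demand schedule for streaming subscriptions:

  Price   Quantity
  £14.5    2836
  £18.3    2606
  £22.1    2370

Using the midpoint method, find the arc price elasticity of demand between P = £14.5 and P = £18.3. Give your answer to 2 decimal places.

-0.36

At P = 14.5, Q = 2836; at P = 18.3, Q = 2606.
ΔQ = -230, ΔP = 3.8. Midpoints: P̄ = 16.40, Q̄ = 2721.0.
ε = (ΔQ/ΔP)(P̄/Q̄) = (-230/3.8)(16.40/2721.0).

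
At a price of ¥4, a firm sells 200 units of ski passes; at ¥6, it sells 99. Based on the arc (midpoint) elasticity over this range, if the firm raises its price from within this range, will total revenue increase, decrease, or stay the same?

Arc ε = (-101/2)(5.00/149.5) ≈ -1.689.
|ε| = 1.69 > 1, so demand is elastic. A price rise therefore reduces total revenue.

decrease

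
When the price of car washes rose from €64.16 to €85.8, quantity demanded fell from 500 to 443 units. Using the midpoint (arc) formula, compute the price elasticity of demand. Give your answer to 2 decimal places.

ΔQ = 443 − 500 = -57; ΔP = 85.8 − 64.16 = 21.64.
Midpoints: P̄ = 74.98, Q̄ = 471.5.
ε = (ΔQ/ΔP)(P̄/Q̄) = (-57/21.64)(74.98/471.5).

-0.42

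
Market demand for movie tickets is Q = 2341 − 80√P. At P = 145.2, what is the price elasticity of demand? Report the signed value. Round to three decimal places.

At P = 145.2, Q = 1377.008.
dQ/dP = −80/(2√P) = -3.320.
ε = (dQ/dP)(P/Q) = (-3.320)(145.2/1377.008).

-0.350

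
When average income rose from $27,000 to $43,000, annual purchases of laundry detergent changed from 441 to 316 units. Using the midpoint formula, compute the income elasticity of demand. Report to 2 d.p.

-0.72

ΔQ = -125, ΔI = 16000. Midpoints: Ī = 35,000, Q̄ = 378.5.
ε_I = (ΔQ/ΔI)(Ī/Q̄) = (-125/16000)(35000/378.5).
ε_I < 0, so the good is inferior.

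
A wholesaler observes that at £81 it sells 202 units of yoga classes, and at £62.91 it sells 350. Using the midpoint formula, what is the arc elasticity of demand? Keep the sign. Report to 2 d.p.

-2.13

ΔQ = 350 − 202 = 148; ΔP = 62.91 − 81 = -18.09.
Midpoints: P̄ = 71.95, Q̄ = 276.0.
ε = (ΔQ/ΔP)(P̄/Q̄) = (148/-18.09)(71.95/276.0).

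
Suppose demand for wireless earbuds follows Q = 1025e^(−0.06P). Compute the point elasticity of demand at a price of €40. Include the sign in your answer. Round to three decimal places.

At P = 40, Q = 92.986.
dQ/dP = −0.06·1025e^(−0.06P) = −0.06Q = -5.579.
ε = (dQ/dP)(P/Q) = (-5.579)(40/92.986).
|ε| > 1, so demand is elastic at this price.

-2.400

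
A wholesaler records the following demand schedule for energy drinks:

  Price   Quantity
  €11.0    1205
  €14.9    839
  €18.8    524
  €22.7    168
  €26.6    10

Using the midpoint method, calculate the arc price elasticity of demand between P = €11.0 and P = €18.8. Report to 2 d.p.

At P = 11.0, Q = 1205; at P = 18.8, Q = 524.
ΔQ = -681, ΔP = 7.8. Midpoints: P̄ = 14.90, Q̄ = 864.5.
ε = (ΔQ/ΔP)(P̄/Q̄) = (-681/7.8)(14.90/864.5).

-1.50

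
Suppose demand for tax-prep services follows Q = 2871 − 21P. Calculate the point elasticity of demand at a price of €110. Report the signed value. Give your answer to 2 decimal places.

At P = 110, Q = 561.
dQ/dP = −21.
ε = (dQ/dP)(P/Q) = (-21)(110/561).

-4.12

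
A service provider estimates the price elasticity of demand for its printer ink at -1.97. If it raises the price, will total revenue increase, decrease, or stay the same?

decrease

|ε| = 1.97 > 1, so demand is elastic. A price rise therefore reduces total revenue.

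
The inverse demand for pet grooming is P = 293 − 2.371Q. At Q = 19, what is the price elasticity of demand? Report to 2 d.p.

-5.50

At Q = 19, P = 293 − 2.371(19) = 247.95.
dP/dQ = −2.371, so dQ/dP = 1/(−2.371) = -0.422.
ε = (dQ/dP)(P/Q) = (-0.422)(247.95/19).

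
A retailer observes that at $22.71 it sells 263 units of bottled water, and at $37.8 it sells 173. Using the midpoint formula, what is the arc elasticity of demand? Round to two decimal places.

-0.83

ΔQ = 173 − 263 = -90; ΔP = 37.8 − 22.71 = 15.09.
Midpoints: P̄ = 30.25, Q̄ = 218.0.
ε = (ΔQ/ΔP)(P̄/Q̄) = (-90/15.09)(30.25/218.0).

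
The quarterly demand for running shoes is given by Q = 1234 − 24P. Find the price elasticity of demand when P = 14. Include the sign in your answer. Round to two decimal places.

At P = 14, Q = 898.
dQ/dP = −24.
ε = (dQ/dP)(P/Q) = (-24)(14/898).
|ε| < 1, so demand is inelastic at this price.

-0.37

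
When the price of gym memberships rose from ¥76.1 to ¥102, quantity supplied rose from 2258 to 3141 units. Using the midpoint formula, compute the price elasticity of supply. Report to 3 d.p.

1.125

ΔQ = 3141 − 2258 = 883; ΔP = 102 − 76.1 = 25.9.
Midpoints: P̄ = 89.05, Q̄ = 2699.5.
ε_s = (ΔQ/ΔP)(P̄/Q̄) = (883/25.9)(89.05/2699.5).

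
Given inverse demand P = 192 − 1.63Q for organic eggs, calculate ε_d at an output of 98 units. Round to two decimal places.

At Q = 98, P = 192 − 1.63(98) = 32.26.
dP/dQ = −1.63, so dQ/dP = 1/(−1.63) = -0.613.
ε = (dQ/dP)(P/Q) = (-0.613)(32.26/98).

-0.20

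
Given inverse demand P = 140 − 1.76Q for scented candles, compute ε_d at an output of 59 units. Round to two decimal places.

-0.35

At Q = 59, P = 140 − 1.76(59) = 36.16.
dP/dQ = −1.76, so dQ/dP = 1/(−1.76) = -0.568.
ε = (dQ/dP)(P/Q) = (-0.568)(36.16/59).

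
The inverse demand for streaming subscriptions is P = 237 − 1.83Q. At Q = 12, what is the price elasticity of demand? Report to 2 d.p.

At Q = 12, P = 237 − 1.83(12) = 215.04.
dP/dQ = −1.83, so dQ/dP = 1/(−1.83) = -0.546.
ε = (dQ/dP)(P/Q) = (-0.546)(215.04/12).

-9.79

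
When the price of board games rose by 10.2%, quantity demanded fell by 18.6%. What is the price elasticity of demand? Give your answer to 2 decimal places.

-1.82

ε = %ΔQ / %ΔP = (-18.6)/(10.2) = -1.824.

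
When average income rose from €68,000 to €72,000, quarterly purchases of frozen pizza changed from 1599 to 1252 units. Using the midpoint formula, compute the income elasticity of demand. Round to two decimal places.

ΔQ = -347, ΔI = 4000. Midpoints: Ī = 70,000, Q̄ = 1425.5.
ε_I = (ΔQ/ΔI)(Ī/Q̄) = (-347/4000)(70000/1425.5).
ε_I < 0, so the good is inferior.

-4.26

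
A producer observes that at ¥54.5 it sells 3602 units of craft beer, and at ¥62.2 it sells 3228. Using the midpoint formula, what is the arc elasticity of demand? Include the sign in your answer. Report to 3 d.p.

-0.830

ΔQ = 3228 − 3602 = -374; ΔP = 62.2 − 54.5 = 7.7.
Midpoints: P̄ = 58.35, Q̄ = 3415.0.
ε = (ΔQ/ΔP)(P̄/Q̄) = (-374/7.7)(58.35/3415.0).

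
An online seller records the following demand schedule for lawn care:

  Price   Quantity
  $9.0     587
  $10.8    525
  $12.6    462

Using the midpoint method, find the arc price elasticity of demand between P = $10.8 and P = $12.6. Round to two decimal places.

-0.83

At P = 10.8, Q = 525; at P = 12.6, Q = 462.
ΔQ = -63, ΔP = 1.8. Midpoints: P̄ = 11.70, Q̄ = 493.5.
ε = (ΔQ/ΔP)(P̄/Q̄) = (-63/1.8)(11.70/493.5).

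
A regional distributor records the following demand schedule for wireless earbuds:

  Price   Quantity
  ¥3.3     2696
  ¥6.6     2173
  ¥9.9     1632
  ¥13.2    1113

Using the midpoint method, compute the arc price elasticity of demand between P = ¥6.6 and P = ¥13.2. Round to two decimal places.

-0.97

At P = 6.6, Q = 2173; at P = 13.2, Q = 1113.
ΔQ = -1060, ΔP = 6.6. Midpoints: P̄ = 9.90, Q̄ = 1643.0.
ε = (ΔQ/ΔP)(P̄/Q̄) = (-1060/6.6)(9.90/1643.0).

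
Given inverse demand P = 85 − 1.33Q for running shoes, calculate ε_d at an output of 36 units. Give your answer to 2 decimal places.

-0.78

At Q = 36, P = 85 − 1.33(36) = 37.12.
dP/dQ = −1.33, so dQ/dP = 1/(−1.33) = -0.752.
ε = (dQ/dP)(P/Q) = (-0.752)(37.12/36).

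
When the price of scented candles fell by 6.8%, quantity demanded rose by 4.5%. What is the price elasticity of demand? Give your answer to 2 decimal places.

-0.66

ε = %ΔQ / %ΔP = (4.5)/(-6.8) = -0.662.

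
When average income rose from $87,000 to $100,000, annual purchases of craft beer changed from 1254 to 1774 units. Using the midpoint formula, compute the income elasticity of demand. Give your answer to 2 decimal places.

ΔQ = 520, ΔI = 13000. Midpoints: Ī = 93,500, Q̄ = 1514.0.
ε_I = (ΔQ/ΔI)(Ī/Q̄) = (520/13000)(93500/1514.0).
ε_I > 0, so the good is normal.

2.47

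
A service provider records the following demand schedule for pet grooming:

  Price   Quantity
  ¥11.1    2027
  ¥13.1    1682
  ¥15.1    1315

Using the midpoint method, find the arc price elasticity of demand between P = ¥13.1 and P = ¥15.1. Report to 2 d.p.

-1.73

At P = 13.1, Q = 1682; at P = 15.1, Q = 1315.
ΔQ = -367, ΔP = 2.0. Midpoints: P̄ = 14.10, Q̄ = 1498.5.
ε = (ΔQ/ΔP)(P̄/Q̄) = (-367/2.0)(14.10/1498.5).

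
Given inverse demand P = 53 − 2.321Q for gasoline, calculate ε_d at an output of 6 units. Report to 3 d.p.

At Q = 6, P = 53 − 2.321(6) = 39.07.
dP/dQ = −2.321, so dQ/dP = 1/(−2.321) = -0.431.
ε = (dQ/dP)(P/Q) = (-0.431)(39.07/6).

-2.806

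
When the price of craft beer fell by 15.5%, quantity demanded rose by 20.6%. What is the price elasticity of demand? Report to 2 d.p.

-1.33

ε = %ΔQ / %ΔP = (20.6)/(-15.5) = -1.329.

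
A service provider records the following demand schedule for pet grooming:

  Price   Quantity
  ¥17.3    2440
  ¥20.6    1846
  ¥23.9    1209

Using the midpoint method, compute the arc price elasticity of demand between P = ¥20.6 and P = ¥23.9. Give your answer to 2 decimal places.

At P = 20.6, Q = 1846; at P = 23.9, Q = 1209.
ΔQ = -637, ΔP = 3.3. Midpoints: P̄ = 22.25, Q̄ = 1527.5.
ε = (ΔQ/ΔP)(P̄/Q̄) = (-637/3.3)(22.25/1527.5).

-2.81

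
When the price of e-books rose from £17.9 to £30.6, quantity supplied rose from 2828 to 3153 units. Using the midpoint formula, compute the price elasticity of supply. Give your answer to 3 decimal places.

0.208

ΔQ = 3153 − 2828 = 325; ΔP = 30.6 − 17.9 = 12.7.
Midpoints: P̄ = 24.25, Q̄ = 2990.5.
ε_s = (ΔQ/ΔP)(P̄/Q̄) = (325/12.7)(24.25/2990.5).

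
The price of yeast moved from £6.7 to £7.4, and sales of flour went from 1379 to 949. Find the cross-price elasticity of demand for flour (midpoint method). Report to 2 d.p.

ΔQ_x = 949 − 1379 = -430; ΔP_y = 7.4 − 6.7 = 0.7.
Midpoints: P̄_y = 7.05, Q̄_x = 1164.0.
ε_xy = (ΔQ_x/ΔP_y)(P̄_y/Q̄_x) = (-430/0.7)(7.05/1164.0).

-3.72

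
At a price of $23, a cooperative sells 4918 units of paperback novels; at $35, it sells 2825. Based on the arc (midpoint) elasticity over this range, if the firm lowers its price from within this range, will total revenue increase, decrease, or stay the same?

Arc ε = (-2093/12)(29.00/3871.5) ≈ -1.306.
|ε| = 1.31 > 1, so demand is elastic. A price cut therefore raises total revenue.

increase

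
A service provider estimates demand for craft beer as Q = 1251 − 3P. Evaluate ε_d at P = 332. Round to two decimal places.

At P = 332, Q = 255.
dQ/dP = −3.
ε = (dQ/dP)(P/Q) = (-3)(332/255).
|ε| > 1, so demand is elastic at this price.

-3.91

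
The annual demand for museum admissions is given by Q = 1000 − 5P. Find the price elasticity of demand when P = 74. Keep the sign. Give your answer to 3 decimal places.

At P = 74, Q = 630.
dQ/dP = −5.
ε = (dQ/dP)(P/Q) = (-5)(74/630).

-0.587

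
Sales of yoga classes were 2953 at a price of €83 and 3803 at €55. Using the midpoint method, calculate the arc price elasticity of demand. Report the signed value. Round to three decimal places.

-0.620

ΔQ = 3803 − 2953 = 850; ΔP = 55 − 83 = -28.
Midpoints: P̄ = 69.00, Q̄ = 3378.0.
ε = (ΔQ/ΔP)(P̄/Q̄) = (850/-28)(69.00/3378.0).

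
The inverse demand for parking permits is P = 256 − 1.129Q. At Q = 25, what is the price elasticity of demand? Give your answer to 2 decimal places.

-8.07

At Q = 25, P = 256 − 1.129(25) = 227.78.
dP/dQ = −1.129, so dQ/dP = 1/(−1.129) = -0.886.
ε = (dQ/dP)(P/Q) = (-0.886)(227.78/25).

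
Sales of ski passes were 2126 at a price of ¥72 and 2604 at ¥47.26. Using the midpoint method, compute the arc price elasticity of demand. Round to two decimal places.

-0.49

ΔQ = 2604 − 2126 = 478; ΔP = 47.26 − 72 = -24.74.
Midpoints: P̄ = 59.63, Q̄ = 2365.0.
ε = (ΔQ/ΔP)(P̄/Q̄) = (478/-24.74)(59.63/2365.0).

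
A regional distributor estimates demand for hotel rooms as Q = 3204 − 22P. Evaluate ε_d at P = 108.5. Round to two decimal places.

At P = 108.5, Q = 817.
dQ/dP = −22.
ε = (dQ/dP)(P/Q) = (-22)(108.5/817).

-2.92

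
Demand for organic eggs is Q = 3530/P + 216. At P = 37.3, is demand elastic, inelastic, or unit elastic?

Q = 310.638, dQ/dP = -2.537.
ε = (dQ/dP)(P/Q) ≈ -0.305.
|ε| = 0.30 < 1.

inelastic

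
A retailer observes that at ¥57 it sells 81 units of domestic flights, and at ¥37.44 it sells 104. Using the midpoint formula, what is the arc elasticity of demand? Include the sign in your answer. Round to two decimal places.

ΔQ = 104 − 81 = 23; ΔP = 37.44 − 57 = -19.56.
Midpoints: P̄ = 47.22, Q̄ = 92.5.
ε = (ΔQ/ΔP)(P̄/Q̄) = (23/-19.56)(47.22/92.5).

-0.60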